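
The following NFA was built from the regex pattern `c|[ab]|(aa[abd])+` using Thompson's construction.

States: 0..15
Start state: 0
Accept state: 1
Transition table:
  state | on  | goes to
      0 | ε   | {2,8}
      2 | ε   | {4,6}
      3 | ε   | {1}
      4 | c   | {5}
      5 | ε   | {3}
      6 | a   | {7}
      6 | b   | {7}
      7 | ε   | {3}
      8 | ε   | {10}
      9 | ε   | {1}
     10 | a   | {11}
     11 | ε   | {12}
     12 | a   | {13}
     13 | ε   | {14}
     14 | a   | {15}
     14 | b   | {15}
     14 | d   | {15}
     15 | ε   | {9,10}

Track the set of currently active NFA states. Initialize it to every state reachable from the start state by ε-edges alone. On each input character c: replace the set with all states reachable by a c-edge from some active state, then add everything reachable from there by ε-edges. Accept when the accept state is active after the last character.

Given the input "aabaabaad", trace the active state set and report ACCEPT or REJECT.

initial (ε-close {0}): {0,2,4,6,8,10}
'a' @ 1: {1,3,7,11,12}  [accepting]
'a' @ 2: {13,14}
'b' @ 3: {1,9,10,15}  [accepting]
'a' @ 4: {11,12}
'a' @ 5: {13,14}
'b' @ 6: {1,9,10,15}  [accepting]
'a' @ 7: {11,12}
'a' @ 8: {13,14}
'd' @ 9: {1,9,10,15}  [accepting]
after full input: {1,9,10,15}  (accept=1 in)

Answer: ACCEPT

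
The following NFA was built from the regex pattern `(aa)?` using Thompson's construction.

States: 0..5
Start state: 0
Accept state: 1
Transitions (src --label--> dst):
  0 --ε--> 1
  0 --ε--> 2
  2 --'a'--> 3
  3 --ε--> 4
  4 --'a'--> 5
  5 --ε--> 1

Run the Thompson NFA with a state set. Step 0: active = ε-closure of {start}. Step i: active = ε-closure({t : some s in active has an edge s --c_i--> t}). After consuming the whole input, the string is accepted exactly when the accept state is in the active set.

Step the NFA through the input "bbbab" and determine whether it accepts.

S₀ = ε-closure({0}) = {0,1,2}
'b' @ 1: {}  — dead — no transitions
rest 'bbab' ignored (set empty)
end set {} — state 1 not in

Answer: REJECT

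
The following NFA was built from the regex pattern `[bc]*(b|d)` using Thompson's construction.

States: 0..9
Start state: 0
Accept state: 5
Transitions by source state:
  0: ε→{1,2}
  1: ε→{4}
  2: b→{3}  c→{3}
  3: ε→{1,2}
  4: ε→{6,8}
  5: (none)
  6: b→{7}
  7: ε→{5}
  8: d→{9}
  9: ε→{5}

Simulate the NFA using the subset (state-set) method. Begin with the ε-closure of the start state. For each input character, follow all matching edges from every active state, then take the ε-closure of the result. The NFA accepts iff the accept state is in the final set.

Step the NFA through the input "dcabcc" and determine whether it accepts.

S₀ = ε-closure({0}) = {0,1,2,4,6,8}
'd' @ 1: {5,9}  [accepting]
'c' @ 2: {}  — dead — no transitions
rest 'abcc' ignored (set empty)
final: {}; accept 5 not in set

Answer: REJECT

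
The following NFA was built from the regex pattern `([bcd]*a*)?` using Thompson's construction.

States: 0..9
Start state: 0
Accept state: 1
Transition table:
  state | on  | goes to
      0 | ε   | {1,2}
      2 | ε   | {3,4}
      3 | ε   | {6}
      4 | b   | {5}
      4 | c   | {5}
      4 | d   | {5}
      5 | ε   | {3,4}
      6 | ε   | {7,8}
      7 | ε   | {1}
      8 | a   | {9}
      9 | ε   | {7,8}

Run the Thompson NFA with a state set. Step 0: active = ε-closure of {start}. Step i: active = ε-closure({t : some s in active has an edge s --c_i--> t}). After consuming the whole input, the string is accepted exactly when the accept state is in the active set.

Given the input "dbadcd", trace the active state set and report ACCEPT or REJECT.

initial (ε-close {0}): {0,1,2,3,4,6,7,8}
'd' @ 1: {1,3,4,5,6,7,8}  [accepting]
'b' @ 2: {1,3,4,5,6,7,8}  [accepting]
'a' @ 3: {1,7,8,9}  [accepting]
'd' @ 4: {}  — dead — no transitions
rest 'cd' ignored (set empty)
after full input: {}  (accept=1 not in)

Answer: REJECT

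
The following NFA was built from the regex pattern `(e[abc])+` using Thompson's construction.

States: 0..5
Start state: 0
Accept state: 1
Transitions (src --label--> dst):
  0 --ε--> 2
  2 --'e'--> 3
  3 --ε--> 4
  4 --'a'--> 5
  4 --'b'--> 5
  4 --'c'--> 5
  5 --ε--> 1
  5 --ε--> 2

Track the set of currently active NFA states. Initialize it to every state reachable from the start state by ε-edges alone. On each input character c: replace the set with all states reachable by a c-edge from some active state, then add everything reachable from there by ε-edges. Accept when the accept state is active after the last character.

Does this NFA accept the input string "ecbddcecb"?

start: ε-closure({0}) = {0,2}
'e' @ 1: {3,4}
'c' @ 2: {1,2,5}  ✓accept
'b' @ 3: {}  — dead — no transitions
rest 'ddcecb' ignored (set empty)
after full input: {}  (accept=1 not in)

Answer: REJECT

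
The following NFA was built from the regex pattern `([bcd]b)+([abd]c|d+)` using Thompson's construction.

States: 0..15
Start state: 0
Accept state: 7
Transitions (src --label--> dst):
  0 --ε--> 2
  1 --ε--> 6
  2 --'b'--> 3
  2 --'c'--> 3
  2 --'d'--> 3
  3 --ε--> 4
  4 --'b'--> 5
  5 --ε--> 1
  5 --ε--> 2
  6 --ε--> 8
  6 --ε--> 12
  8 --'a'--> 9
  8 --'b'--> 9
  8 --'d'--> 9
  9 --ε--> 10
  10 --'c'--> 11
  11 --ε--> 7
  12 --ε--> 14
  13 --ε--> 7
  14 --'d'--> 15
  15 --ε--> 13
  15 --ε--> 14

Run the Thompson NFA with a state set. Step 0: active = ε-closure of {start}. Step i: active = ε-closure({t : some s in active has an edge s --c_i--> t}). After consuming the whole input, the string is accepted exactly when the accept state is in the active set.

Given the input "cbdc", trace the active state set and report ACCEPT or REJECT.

Answer: ACCEPT

Steps:
initial (ε-close {0}): {0,2}
'c' @ 1: {3,4}
'b' @ 2: {1,2,5,6,8,12,14}
'd' @ 3: {3,4,7,9,10,13,14,15}  (accept∈set)
'c' @ 4: {7,11}  (accept∈set)
after full input: {7,11}  (accept=7 in)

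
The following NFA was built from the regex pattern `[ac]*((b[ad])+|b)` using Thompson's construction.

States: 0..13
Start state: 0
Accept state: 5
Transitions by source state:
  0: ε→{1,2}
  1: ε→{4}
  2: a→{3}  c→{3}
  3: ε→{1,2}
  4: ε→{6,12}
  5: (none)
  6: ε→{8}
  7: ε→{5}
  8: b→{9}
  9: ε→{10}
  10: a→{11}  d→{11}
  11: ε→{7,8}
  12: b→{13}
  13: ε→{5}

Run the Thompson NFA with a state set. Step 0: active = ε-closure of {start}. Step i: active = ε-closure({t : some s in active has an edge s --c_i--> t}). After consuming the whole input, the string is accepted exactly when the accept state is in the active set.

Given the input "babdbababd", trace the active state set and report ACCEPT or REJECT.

start: ε-closure({0}) = {0,1,2,4,6,8,12}
'b' @ 1: {5,9,10,13}  (accept∈set)
'a' @ 2: {5,7,8,11}  (accept∈set)
'b' @ 3: {9,10}
'd' @ 4: {5,7,8,11}  (accept∈set)
'b' @ 5: {9,10}
'a' @ 6: {5,7,8,11}  (accept∈set)
'b' @ 7: {9,10}
'a' @ 8: {5,7,8,11}  (accept∈set)
'b' @ 9: {9,10}
'd' @ 10: {5,7,8,11}  (accept∈set)
after full input: {5,7,8,11}  (accept=5 in)

Answer: ACCEPT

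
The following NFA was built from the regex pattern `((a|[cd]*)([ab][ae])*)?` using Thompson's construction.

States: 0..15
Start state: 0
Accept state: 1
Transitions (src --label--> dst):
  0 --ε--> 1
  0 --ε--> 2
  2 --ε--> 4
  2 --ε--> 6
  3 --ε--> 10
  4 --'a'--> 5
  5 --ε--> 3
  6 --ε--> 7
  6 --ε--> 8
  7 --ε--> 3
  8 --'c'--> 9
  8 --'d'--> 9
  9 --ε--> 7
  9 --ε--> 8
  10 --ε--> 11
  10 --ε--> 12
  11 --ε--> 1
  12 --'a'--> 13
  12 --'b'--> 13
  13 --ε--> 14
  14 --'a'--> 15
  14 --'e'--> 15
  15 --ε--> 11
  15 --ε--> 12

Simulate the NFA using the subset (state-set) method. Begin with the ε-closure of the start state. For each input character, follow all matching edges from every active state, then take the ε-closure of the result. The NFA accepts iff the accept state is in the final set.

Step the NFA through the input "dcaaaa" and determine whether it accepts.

Answer: ACCEPT

Derivation:
initial (ε-close {0}): {0,1,2,3,4,6,7,8,10,11,12}
'd' @ 1: {1,3,7,8,9,10,11,12}  [accepting]
'c' @ 2: {1,3,7,8,9,10,11,12}  [accepting]
'a' @ 3: {13,14}
'a' @ 4: {1,11,12,15}  [accepting]
'a' @ 5: {13,14}
'a' @ 6: {1,11,12,15}  [accepting]
final: {1,11,12,15}; accept 1 in set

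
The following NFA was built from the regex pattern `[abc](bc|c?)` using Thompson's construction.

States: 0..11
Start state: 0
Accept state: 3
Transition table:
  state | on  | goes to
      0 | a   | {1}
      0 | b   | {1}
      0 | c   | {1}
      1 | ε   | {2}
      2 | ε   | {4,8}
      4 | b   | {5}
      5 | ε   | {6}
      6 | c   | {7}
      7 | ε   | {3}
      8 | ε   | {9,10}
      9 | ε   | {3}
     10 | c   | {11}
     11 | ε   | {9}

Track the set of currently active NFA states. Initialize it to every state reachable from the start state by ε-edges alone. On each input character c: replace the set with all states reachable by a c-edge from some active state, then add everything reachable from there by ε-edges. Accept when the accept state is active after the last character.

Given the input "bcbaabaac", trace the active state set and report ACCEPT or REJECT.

Answer: REJECT

Trace:
initial (ε-close {0}): {0}
'b' @ 1: {1,2,3,4,8,9,10}  ✓accept
'c' @ 2: {3,9,11}  ✓accept
'b' @ 3: {}  — no active states
rest 'aabaac' ignored (set empty)
final: {}; accept 3 not in set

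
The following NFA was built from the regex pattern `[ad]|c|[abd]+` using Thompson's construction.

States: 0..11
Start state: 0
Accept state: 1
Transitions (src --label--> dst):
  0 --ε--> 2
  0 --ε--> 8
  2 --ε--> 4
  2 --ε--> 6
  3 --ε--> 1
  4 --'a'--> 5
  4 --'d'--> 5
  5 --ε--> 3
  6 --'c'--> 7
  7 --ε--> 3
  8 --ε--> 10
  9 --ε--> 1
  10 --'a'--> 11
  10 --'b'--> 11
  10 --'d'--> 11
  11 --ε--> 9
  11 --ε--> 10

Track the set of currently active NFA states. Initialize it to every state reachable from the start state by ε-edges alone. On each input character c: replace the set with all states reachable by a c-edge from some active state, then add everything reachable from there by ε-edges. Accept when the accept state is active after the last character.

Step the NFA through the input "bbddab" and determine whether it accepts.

Answer: ACCEPT

Trace:
initial (ε-close {0}): {0,2,4,6,8,10}
'b' @ 1: {1,9,10,11}  ✓accept
'b' @ 2: {1,9,10,11}  ✓accept
'd' @ 3: {1,9,10,11}  ✓accept
'd' @ 4: {1,9,10,11}  ✓accept
'a' @ 5: {1,9,10,11}  ✓accept
'b' @ 6: {1,9,10,11}  ✓accept
after full input: {1,9,10,11}  (accept=1 in)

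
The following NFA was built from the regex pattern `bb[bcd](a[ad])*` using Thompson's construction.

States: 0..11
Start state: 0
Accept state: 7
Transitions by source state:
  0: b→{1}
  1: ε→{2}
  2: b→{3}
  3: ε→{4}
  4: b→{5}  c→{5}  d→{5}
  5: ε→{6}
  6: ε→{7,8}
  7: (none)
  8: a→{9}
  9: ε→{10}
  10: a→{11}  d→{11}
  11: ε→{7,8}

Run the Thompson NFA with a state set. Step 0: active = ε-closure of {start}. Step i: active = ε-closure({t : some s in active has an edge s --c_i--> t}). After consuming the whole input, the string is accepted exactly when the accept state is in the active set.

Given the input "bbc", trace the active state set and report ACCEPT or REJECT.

Answer: ACCEPT

Derivation:
initial (ε-close {0}): {0}
'b' @ 1: {1,2}
'b' @ 2: {3,4}
'c' @ 3: {5,6,7,8}  ✓accept
after full input: {5,6,7,8}  (accept=7 in)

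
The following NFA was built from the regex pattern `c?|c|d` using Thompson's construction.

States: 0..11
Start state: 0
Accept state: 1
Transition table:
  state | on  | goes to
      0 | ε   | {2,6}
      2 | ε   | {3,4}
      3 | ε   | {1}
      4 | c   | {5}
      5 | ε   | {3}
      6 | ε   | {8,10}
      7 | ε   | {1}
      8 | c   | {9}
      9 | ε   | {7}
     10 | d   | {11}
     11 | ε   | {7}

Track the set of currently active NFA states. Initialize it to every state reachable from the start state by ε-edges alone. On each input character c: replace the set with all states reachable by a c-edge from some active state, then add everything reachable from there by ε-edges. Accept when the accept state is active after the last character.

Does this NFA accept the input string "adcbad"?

Answer: REJECT

Derivation:
S₀ = ε-closure({0}) = {0,1,2,3,4,6,8,10}
'a' @ 1: {}  — dead — no transitions
rest 'dcbad' ignored (set empty)
end set {} — state 1 not in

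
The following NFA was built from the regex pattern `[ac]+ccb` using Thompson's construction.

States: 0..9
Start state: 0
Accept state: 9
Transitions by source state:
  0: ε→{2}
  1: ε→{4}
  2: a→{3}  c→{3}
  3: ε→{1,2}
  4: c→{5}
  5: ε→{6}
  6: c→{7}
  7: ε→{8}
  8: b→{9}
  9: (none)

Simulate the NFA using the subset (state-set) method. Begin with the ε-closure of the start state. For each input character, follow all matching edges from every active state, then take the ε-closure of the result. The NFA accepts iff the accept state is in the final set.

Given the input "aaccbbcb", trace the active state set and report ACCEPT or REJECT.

Answer: REJECT

Steps:
S₀ = ε-closure({0}) = {0,2}
'a' @ 1: {1,2,3,4}
'a' @ 2: {1,2,3,4}
'c' @ 3: {1,2,3,4,5,6}
'c' @ 4: {1,2,3,4,5,6,7,8}
'b' @ 5: {9}  ✓accept
'b' @ 6: {}  — state set empty
rest 'cb' ignored (set empty)
end set {} — state 9 not in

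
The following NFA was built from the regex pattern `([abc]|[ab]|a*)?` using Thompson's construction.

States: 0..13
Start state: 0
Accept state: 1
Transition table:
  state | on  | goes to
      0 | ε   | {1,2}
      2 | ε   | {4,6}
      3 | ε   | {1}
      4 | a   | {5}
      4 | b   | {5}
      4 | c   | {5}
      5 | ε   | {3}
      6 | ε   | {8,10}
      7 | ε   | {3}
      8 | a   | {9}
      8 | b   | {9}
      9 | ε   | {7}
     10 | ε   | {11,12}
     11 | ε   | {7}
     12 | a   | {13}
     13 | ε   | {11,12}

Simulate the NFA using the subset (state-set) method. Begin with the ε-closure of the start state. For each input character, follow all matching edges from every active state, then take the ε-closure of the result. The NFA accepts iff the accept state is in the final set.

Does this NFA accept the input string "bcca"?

S₀ = ε-closure({0}) = {0,1,2,3,4,6,7,8,10,11,12}
'b' @ 1: {1,3,5,7,9}  (accept∈set)
'c' @ 2: {}  — dead — no transitions
rest 'ca' ignored (set empty)
final: {}; accept 1 not in set

Answer: REJECT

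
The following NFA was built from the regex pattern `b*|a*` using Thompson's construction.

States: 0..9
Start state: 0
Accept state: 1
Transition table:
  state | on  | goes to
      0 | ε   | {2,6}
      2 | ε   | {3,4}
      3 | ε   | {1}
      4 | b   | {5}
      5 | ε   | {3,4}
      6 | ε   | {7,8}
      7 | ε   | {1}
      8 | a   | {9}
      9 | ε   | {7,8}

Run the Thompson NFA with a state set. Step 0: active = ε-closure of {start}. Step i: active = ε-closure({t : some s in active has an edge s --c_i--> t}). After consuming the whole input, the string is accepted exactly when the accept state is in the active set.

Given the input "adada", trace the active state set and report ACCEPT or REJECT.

Answer: REJECT

Steps:
S₀ = ε-closure({0}) = {0,1,2,3,4,6,7,8}
'a' @ 1: {1,7,8,9}  (accept∈set)
'd' @ 2: {}  — no active states
rest 'ada' ignored (set empty)
end set {} — state 1 not in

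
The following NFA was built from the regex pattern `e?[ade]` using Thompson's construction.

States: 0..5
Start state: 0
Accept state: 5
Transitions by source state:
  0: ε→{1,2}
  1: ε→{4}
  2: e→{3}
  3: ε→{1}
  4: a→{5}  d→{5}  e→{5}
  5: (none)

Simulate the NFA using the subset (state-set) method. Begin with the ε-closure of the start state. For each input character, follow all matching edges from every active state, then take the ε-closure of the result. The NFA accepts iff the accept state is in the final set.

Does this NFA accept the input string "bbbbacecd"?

start: ε-closure({0}) = {0,1,2,4}
'b' @ 1: {}  — state set empty
rest 'bbbacecd' ignored (set empty)
final: {}; accept 5 not in set

Answer: REJECT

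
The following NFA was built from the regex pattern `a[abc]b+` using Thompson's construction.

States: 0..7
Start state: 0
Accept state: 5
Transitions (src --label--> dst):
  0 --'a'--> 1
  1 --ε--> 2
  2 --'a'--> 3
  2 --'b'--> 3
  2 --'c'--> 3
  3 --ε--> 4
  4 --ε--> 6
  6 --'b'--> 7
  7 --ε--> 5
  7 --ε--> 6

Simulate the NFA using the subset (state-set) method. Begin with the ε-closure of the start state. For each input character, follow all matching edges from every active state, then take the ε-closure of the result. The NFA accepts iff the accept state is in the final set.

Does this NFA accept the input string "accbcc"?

S₀ = ε-closure({0}) = {0}
'a' @ 1: {1,2}
'c' @ 2: {3,4,6}
'c' @ 3: {}  — dead — no transitions
rest 'bcc' ignored (set empty)
final: {}; accept 5 not in set

Answer: REJECT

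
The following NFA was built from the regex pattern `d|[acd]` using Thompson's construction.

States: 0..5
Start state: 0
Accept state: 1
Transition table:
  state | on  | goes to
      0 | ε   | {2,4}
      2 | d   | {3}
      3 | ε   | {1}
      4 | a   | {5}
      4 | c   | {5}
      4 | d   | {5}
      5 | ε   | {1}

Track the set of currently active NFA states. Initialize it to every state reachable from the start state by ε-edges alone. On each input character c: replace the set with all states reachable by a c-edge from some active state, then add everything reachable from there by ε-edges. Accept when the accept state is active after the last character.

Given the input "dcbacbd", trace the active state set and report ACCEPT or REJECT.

Answer: REJECT

Trace:
start: ε-closure({0}) = {0,2,4}
'd' @ 1: {1,3,5}  ✓accept
'c' @ 2: {}  — dead — no transitions
rest 'bacbd' ignored (set empty)
final: {}; accept 1 not in set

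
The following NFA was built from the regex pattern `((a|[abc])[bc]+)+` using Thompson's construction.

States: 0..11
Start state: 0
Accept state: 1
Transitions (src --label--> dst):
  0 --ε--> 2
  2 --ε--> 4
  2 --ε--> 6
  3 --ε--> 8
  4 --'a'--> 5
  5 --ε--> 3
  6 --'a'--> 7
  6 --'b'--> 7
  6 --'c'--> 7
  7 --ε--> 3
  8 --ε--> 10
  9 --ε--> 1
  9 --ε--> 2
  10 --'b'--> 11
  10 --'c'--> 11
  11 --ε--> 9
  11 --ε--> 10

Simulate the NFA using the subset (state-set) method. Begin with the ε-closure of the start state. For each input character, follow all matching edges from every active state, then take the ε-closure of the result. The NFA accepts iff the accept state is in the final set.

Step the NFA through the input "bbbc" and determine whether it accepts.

S₀ = ε-closure({0}) = {0,2,4,6}
'b' @ 1: {3,7,8,10}
'b' @ 2: {1,2,4,6,9,10,11}  (accept∈set)
'b' @ 3: {1,2,3,4,6,7,8,9,10,11}  (accept∈set)
'c' @ 4: {1,2,3,4,6,7,8,9,10,11}  (accept∈set)
final: {1,2,3,4,6,7,8,9,10,11}; accept 1 in set

Answer: ACCEPT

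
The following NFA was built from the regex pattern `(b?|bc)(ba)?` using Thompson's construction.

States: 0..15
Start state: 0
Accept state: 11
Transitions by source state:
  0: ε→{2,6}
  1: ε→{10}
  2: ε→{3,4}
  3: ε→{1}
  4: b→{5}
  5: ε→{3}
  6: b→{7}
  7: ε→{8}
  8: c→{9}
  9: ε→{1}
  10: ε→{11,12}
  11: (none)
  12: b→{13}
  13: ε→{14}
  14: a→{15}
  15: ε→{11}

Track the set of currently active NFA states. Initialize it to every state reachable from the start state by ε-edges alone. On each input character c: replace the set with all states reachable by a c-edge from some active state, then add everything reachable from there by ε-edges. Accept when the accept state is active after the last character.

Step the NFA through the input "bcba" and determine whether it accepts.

Answer: ACCEPT

Trace:
initial (ε-close {0}): {0,1,2,3,4,6,10,11,12}
'b' @ 1: {1,3,5,7,8,10,11,12,13,14}  (accept∈set)
'c' @ 2: {1,9,10,11,12}  (accept∈set)
'b' @ 3: {13,14}
'a' @ 4: {11,15}  (accept∈set)
after full input: {11,15}  (accept=11 in)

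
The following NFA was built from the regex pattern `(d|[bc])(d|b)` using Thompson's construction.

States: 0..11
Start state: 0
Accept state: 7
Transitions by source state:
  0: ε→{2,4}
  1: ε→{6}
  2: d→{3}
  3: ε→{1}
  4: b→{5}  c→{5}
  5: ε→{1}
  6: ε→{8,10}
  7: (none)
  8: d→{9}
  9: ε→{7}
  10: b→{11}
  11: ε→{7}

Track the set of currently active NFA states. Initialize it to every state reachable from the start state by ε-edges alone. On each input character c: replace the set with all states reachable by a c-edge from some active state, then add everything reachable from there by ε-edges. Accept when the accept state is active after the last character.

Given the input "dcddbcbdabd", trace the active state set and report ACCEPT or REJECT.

start: ε-closure({0}) = {0,2,4}
'd' @ 1: {1,3,6,8,10}
'c' @ 2: {}  — dead — no transitions
rest 'ddbcbdabd' ignored (set empty)
end set {} — state 7 not in

Answer: REJECT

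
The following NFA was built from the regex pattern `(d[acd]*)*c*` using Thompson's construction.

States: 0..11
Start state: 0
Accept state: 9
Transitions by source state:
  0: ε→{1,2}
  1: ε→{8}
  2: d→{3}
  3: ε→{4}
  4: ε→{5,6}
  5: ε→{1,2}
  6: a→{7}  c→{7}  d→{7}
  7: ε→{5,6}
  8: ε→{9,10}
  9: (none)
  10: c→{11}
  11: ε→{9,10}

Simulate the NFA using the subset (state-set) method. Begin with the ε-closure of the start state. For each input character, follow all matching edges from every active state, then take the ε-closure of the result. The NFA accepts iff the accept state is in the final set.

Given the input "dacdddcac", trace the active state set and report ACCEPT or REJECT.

start: ε-closure({0}) = {0,1,2,8,9,10}
'd' @ 1: {1,2,3,4,5,6,8,9,10}  (accept∈set)
'a' @ 2: {1,2,5,6,7,8,9,10}  (accept∈set)
'c' @ 3: {1,2,5,6,7,8,9,10,11}  (accept∈set)
'd' @ 4: {1,2,3,4,5,6,7,8,9,10}  (accept∈set)
'd' @ 5: {1,2,3,4,5,6,7,8,9,10}  (accept∈set)
'd' @ 6: {1,2,3,4,5,6,7,8,9,10}  (accept∈set)
'c' @ 7: {1,2,5,6,7,8,9,10,11}  (accept∈set)
'a' @ 8: {1,2,5,6,7,8,9,10}  (accept∈set)
'c' @ 9: {1,2,5,6,7,8,9,10,11}  (accept∈set)
final: {1,2,5,6,7,8,9,10,11}; accept 9 in set

Answer: ACCEPT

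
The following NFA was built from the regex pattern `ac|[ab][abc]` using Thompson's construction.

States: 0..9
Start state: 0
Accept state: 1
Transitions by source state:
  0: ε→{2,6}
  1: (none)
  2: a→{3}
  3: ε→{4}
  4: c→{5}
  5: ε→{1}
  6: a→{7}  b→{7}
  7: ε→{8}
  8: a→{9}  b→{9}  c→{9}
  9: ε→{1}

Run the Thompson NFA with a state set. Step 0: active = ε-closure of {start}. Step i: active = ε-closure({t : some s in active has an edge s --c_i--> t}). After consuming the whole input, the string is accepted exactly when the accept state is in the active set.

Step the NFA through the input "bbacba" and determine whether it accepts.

S₀ = ε-closure({0}) = {0,2,6}
'b' @ 1: {7,8}
'b' @ 2: {1,9}  ✓accept
'a' @ 3: {}  — state set empty
rest 'cba' ignored (set empty)
after full input: {}  (accept=1 not in)

Answer: REJECT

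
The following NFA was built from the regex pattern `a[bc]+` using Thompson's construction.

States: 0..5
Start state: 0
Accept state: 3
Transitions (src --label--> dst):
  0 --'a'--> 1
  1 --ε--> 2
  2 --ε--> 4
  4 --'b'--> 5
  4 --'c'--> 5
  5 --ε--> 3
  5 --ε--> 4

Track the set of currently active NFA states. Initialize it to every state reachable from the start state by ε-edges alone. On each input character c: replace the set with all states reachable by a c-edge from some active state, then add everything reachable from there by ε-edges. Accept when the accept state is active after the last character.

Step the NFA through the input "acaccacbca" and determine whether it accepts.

start: ε-closure({0}) = {0}
'a' @ 1: {1,2,4}
'c' @ 2: {3,4,5}  [accepting]
'a' @ 3: {}  — dead — no transitions
rest 'ccacbca' ignored (set empty)
final: {}; accept 3 not in set

Answer: REJECT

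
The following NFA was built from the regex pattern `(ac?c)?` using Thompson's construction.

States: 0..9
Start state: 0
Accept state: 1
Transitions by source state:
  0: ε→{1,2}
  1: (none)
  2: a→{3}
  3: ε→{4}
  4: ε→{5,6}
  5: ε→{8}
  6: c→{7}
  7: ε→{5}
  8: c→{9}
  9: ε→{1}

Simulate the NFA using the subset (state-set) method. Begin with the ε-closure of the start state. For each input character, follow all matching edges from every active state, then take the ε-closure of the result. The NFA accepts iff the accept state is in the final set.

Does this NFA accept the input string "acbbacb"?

Answer: REJECT

Derivation:
initial (ε-close {0}): {0,1,2}
'a' @ 1: {3,4,5,6,8}
'c' @ 2: {1,5,7,8,9}  ✓accept
'b' @ 3: {}  — state set empty
rest 'bacb' ignored (set empty)
after full input: {}  (accept=1 not in)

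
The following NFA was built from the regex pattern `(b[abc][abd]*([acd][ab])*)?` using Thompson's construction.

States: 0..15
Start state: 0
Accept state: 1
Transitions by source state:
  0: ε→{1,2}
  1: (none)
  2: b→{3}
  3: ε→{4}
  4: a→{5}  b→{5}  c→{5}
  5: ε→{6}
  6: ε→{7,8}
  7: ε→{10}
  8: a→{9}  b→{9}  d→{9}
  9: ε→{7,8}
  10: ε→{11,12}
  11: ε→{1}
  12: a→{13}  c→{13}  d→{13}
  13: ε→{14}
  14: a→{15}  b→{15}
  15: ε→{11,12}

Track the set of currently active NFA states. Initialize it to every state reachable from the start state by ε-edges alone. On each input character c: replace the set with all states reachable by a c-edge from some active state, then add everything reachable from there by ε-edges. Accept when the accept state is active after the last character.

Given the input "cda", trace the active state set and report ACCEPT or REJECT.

Answer: REJECT

Trace:
start: ε-closure({0}) = {0,1,2}
'c' @ 1: {}  — no active states
rest 'da' ignored (set empty)
after full input: {}  (accept=1 not in)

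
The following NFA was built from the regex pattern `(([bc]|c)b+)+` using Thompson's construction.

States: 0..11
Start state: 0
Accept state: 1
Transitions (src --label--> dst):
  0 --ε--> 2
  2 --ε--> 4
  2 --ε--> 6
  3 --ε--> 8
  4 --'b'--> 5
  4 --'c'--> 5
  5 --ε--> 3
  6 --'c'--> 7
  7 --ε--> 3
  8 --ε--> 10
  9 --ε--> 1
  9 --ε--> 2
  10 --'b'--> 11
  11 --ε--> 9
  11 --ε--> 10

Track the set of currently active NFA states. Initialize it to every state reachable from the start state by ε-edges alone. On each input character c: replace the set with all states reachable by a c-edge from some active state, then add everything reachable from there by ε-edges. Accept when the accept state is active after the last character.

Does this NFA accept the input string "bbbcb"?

Answer: ACCEPT

Trace:
initial (ε-close {0}): {0,2,4,6}
'b' @ 1: {3,5,8,10}
'b' @ 2: {1,2,4,6,9,10,11}  (accept∈set)
'b' @ 3: {1,2,3,4,5,6,8,9,10,11}  (accept∈set)
'c' @ 4: {3,5,7,8,10}
'b' @ 5: {1,2,4,6,9,10,11}  (accept∈set)
after full input: {1,2,4,6,9,10,11}  (accept=1 in)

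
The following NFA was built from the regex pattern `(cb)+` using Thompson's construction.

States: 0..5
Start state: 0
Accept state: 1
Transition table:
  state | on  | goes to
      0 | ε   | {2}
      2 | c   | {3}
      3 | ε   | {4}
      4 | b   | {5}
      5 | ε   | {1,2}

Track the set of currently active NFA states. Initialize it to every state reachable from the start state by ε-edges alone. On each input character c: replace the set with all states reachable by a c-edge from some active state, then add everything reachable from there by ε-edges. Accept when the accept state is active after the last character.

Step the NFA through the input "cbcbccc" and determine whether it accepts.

S₀ = ε-closure({0}) = {0,2}
'c' @ 1: {3,4}
'b' @ 2: {1,2,5}  ✓accept
'c' @ 3: {3,4}
'b' @ 4: {1,2,5}  ✓accept
'c' @ 5: {3,4}
'c' @ 6: {}  — state set empty
rest 'c' ignored (set empty)
after full input: {}  (accept=1 not in)

Answer: REJECT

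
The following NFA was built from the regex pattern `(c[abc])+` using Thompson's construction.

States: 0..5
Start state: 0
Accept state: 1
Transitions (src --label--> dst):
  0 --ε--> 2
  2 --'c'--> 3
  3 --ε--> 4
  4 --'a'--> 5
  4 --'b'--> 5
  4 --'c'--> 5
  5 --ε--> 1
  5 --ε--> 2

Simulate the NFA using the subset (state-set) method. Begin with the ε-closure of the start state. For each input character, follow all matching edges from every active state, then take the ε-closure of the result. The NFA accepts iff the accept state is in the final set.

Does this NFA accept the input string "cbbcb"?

Answer: REJECT

Trace:
start: ε-closure({0}) = {0,2}
'c' @ 1: {3,4}
'b' @ 2: {1,2,5}  ✓accept
'b' @ 3: {}  — dead — no transitions
rest 'cb' ignored (set empty)
end set {} — state 1 not in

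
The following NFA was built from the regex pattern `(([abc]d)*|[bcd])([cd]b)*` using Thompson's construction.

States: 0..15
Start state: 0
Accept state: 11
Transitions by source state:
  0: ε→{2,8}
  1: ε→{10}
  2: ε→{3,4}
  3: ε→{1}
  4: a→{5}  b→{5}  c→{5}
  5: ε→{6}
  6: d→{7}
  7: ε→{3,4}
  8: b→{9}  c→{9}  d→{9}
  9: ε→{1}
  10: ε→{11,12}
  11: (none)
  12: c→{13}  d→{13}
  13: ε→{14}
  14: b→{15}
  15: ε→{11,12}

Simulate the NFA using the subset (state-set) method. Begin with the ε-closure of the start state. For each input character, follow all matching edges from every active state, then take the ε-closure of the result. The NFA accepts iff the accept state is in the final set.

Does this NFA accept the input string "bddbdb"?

S₀ = ε-closure({0}) = {0,1,2,3,4,8,10,11,12}
'b' @ 1: {1,5,6,9,10,11,12}  [accepting]
'd' @ 2: {1,3,4,7,10,11,12,13,14}  [accepting]
'd' @ 3: {13,14}
'b' @ 4: {11,12,15}  [accepting]
'd' @ 5: {13,14}
'b' @ 6: {11,12,15}  [accepting]
final: {11,12,15}; accept 11 in set

Answer: ACCEPT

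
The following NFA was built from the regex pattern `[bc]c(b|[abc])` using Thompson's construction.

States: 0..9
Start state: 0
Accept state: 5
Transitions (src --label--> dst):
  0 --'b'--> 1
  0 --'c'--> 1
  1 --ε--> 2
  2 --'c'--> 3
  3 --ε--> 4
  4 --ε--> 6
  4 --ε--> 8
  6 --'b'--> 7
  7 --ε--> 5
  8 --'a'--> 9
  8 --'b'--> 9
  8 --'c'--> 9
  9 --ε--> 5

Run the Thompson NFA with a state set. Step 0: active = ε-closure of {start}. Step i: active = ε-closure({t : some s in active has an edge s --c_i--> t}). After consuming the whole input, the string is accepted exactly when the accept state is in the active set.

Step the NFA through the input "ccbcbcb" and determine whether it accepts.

Answer: REJECT

Trace:
S₀ = ε-closure({0}) = {0}
'c' @ 1: {1,2}
'c' @ 2: {3,4,6,8}
'b' @ 3: {5,7,9}  ✓accept
'c' @ 4: {}  — state set empty
rest 'bcb' ignored (set empty)
after full input: {}  (accept=5 not in)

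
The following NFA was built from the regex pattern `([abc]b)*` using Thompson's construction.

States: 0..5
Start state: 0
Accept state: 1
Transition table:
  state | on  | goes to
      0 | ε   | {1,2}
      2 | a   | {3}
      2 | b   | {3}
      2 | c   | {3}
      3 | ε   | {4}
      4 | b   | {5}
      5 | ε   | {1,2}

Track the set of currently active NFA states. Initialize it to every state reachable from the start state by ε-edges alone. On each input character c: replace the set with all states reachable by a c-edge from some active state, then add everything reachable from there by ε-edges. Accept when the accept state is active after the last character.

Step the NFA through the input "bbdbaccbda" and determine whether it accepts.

Answer: REJECT

Steps:
initial (ε-close {0}): {0,1,2}
'b' @ 1: {3,4}
'b' @ 2: {1,2,5}  (accept∈set)
'd' @ 3: {}  — no active states
rest 'baccbda' ignored (set empty)
end set {} — state 1 not in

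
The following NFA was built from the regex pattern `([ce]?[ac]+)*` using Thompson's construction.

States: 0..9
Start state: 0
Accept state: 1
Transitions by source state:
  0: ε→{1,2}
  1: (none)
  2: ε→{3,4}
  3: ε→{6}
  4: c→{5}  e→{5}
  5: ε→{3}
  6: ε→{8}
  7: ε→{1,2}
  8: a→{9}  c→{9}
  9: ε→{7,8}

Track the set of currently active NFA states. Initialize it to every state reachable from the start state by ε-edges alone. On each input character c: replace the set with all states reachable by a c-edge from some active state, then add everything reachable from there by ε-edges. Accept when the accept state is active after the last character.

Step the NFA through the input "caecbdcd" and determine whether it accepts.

Answer: REJECT

Derivation:
start: ε-closure({0}) = {0,1,2,3,4,6,8}
'c' @ 1: {1,2,3,4,5,6,7,8,9}  [accepting]
'a' @ 2: {1,2,3,4,6,7,8,9}  [accepting]
'e' @ 3: {3,5,6,8}
'c' @ 4: {1,2,3,4,6,7,8,9}  [accepting]
'b' @ 5: {}  — state set empty
rest 'dcd' ignored (set empty)
after full input: {}  (accept=1 not in)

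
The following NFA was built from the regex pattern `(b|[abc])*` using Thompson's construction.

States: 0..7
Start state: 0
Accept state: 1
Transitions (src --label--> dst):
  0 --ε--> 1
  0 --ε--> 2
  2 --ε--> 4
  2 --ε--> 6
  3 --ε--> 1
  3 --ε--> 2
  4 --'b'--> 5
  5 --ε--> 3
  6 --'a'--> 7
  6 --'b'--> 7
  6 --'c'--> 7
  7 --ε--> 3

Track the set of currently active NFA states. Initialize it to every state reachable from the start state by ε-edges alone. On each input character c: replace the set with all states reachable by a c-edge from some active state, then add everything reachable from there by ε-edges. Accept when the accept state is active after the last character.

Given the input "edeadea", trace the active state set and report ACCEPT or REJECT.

start: ε-closure({0}) = {0,1,2,4,6}
'e' @ 1: {}  — state set empty
rest 'deadea' ignored (set empty)
end set {} — state 1 not in

Answer: REJECT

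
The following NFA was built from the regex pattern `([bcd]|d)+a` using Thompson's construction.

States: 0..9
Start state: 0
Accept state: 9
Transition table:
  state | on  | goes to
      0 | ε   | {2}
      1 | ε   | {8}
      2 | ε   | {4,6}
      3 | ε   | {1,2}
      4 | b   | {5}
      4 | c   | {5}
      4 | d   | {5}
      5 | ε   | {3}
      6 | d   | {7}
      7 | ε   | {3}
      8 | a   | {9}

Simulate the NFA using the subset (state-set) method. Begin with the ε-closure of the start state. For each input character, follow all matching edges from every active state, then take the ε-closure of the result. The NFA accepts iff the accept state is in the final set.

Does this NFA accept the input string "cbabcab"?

S₀ = ε-closure({0}) = {0,2,4,6}
'c' @ 1: {1,2,3,4,5,6,8}
'b' @ 2: {1,2,3,4,5,6,8}
'a' @ 3: {9}  [accepting]
'b' @ 4: {}  — no active states
rest 'cab' ignored (set empty)
after full input: {}  (accept=9 not in)

Answer: REJECT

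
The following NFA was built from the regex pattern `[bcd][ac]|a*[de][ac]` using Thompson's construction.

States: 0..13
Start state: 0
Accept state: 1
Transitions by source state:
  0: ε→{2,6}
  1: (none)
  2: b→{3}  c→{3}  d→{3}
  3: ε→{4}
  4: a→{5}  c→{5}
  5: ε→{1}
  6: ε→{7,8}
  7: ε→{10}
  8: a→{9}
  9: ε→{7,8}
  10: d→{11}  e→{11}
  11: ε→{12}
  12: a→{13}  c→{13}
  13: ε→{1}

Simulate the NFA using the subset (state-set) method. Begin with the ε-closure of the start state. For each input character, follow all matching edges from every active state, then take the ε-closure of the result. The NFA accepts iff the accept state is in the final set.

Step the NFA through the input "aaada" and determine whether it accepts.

Answer: ACCEPT

Trace:
start: ε-closure({0}) = {0,2,6,7,8,10}
'a' @ 1: {7,8,9,10}
'a' @ 2: {7,8,9,10}
'a' @ 3: {7,8,9,10}
'd' @ 4: {11,12}
'a' @ 5: {1,13}  ✓accept
final: {1,13}; accept 1 in set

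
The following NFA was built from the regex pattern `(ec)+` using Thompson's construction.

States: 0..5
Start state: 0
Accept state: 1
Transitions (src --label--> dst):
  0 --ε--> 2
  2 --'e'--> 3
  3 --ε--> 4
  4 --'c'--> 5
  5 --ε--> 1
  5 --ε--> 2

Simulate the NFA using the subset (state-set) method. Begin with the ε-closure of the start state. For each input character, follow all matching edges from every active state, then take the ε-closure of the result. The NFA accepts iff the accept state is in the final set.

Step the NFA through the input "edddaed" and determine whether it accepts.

Answer: REJECT

Steps:
S₀ = ε-closure({0}) = {0,2}
'e' @ 1: {3,4}
'd' @ 2: {}  — dead — no transitions
rest 'ddaed' ignored (set empty)
final: {}; accept 1 not in set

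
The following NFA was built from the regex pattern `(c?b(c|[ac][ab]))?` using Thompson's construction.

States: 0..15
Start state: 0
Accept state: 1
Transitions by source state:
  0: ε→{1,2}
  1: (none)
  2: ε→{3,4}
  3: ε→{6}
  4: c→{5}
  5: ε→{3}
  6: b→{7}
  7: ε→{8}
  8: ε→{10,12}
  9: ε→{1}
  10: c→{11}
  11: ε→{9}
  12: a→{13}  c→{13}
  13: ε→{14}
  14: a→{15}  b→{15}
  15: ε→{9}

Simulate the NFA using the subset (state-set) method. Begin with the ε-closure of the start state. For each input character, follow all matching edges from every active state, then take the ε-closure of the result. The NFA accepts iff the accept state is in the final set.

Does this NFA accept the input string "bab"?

Answer: ACCEPT

Trace:
start: ε-closure({0}) = {0,1,2,3,4,6}
'b' @ 1: {7,8,10,12}
'a' @ 2: {13,14}
'b' @ 3: {1,9,15}  (accept∈set)
after full input: {1,9,15}  (accept=1 in)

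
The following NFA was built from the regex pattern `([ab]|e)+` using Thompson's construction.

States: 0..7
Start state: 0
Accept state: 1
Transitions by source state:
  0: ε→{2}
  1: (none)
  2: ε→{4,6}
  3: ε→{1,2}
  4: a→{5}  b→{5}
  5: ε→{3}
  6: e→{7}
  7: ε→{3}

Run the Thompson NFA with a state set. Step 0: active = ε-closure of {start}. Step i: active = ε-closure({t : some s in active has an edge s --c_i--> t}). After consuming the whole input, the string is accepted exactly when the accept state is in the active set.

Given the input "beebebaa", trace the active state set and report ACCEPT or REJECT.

start: ε-closure({0}) = {0,2,4,6}
'b' @ 1: {1,2,3,4,5,6}  ✓accept
'e' @ 2: {1,2,3,4,6,7}  ✓accept
'e' @ 3: {1,2,3,4,6,7}  ✓accept
'b' @ 4: {1,2,3,4,5,6}  ✓accept
'e' @ 5: {1,2,3,4,6,7}  ✓accept
'b' @ 6: {1,2,3,4,5,6}  ✓accept
'a' @ 7: {1,2,3,4,5,6}  ✓accept
'a' @ 8: {1,2,3,4,5,6}  ✓accept
end set {1,2,3,4,5,6} — state 1 in

Answer: ACCEPT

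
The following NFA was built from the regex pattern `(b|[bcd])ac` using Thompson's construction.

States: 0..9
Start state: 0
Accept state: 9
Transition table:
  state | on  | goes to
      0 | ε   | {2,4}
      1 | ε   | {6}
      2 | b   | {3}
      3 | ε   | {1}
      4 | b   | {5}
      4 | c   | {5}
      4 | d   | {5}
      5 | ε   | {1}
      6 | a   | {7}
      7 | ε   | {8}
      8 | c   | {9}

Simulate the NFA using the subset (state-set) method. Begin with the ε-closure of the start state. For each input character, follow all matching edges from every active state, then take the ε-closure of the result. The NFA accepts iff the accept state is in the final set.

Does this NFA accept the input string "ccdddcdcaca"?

start: ε-closure({0}) = {0,2,4}
'c' @ 1: {1,5,6}
'c' @ 2: {}  — dead — no transitions
rest 'dddcdcaca' ignored (set empty)
end set {} — state 9 not in

Answer: REJECT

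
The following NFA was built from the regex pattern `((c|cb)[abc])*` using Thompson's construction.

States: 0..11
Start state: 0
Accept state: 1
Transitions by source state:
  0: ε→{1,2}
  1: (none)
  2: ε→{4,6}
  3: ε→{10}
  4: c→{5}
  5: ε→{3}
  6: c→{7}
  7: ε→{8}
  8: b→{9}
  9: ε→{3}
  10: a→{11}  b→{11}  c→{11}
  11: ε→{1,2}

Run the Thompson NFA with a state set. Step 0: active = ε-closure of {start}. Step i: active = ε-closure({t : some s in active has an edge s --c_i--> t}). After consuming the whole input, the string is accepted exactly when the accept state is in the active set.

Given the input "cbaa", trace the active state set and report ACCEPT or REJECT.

initial (ε-close {0}): {0,1,2,4,6}
'c' @ 1: {3,5,7,8,10}
'b' @ 2: {1,2,3,4,6,9,10,11}  (accept∈set)
'a' @ 3: {1,2,4,6,11}  (accept∈set)
'a' @ 4: {}  — dead — no transitions
final: {}; accept 1 not in set

Answer: REJECT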